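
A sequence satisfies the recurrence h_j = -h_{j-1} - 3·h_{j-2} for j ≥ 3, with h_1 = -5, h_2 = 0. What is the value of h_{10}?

Applying the relation repeatedly:
h_3 = 15, h_4 = -15, h_5 = -30, h_6 = 75, h_7 = 15, h_8 = -240, h_9 = 195, h_{10} = 525.

525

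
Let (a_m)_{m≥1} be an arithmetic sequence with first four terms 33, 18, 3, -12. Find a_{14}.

Common difference d = -15.
a_m = 33 + (m - 1)·(-15).
a_{14} = 33 + 13·(-15) = -162.

-162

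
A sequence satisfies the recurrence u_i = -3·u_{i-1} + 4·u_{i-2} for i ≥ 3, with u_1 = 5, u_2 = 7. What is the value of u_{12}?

1677727

u_3 = -1;  u_4 = 31;  u_5 = -97;  u_6 = 415;  u_7 = -1633;  u_8 = 6559;  u_9 = -26209;  u_{10} = 104863;  u_{11} = -419425;  u_{12} = 1677727.
(Characteristic roots are 1 and -4.)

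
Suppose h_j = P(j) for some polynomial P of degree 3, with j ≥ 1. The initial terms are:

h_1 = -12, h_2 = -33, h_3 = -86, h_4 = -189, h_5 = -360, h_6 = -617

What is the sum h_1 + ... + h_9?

1st diffs: -21, -53, -103, -171, -257.
2nd diffs: -32, -50, -68, -86.
3rd diffs: -18, -18, -18 (constant).
Newton forward-difference form: h_j = -12 + (-21)·C(j-1,1) + (-32)·C(j-1,2) + (-18)·C(j-1,3).
Continuing: -978, -1461, -2084.
Summing j = 1..9 (9 terms) gives -5820.

-5820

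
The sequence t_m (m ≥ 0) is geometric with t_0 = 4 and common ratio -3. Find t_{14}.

19131876

t_m = 4·(-3)^(m-0).
t_{14} = 4·(-3)^14 = 19131876.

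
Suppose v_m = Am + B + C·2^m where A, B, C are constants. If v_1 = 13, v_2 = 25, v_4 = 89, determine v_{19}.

2621479

At m = 1, 2, 4: A + B + 2C = 13; 2A + B + 4C = 25; 4A + B + 16C = 89.
Subtracting the first from the second: A + 2C = 12.
Subtracting the second from the third: 2A + 12C = 64.
Solving: C = 5, A = 2, then B = 1.
Hence v_{19} = 2·19 + 1 + 5·524288 = 2621479.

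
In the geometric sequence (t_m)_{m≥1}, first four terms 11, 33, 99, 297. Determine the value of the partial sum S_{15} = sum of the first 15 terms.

78918983

Common ratio r = 3.
t_m = 11·3^(m-1).
S = 11·(3^15 - 1)/(3 - 1) = 11·(14348907 - 1)/(2) = 78918983.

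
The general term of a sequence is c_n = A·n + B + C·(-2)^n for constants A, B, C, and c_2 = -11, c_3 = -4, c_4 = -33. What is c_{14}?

At n = 2, 3, 4: 2A + B + 4C = -11; 3A + B - 8C = -4; 4A + B + 16C = -33.
Subtracting the first from the second: A - 12C = 7.
Subtracting the second from the third: A + 24C = -29.
Solving: C = -1, A = -5, then B = 3.
Hence c_{14} = -5·14 + 3 + (-1)·16384 = -16451.

-16451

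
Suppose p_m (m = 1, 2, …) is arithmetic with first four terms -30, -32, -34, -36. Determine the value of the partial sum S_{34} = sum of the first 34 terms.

-2142

Common difference d = -2.
p_m = -30 + (m - 1)·(-2).
p_{34} = -96; S = 34·(-30 + (-96))/2 = -2142.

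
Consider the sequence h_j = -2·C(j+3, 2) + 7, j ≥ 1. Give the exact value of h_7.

-83

C(10, 2) = 45, so h_7 = -83.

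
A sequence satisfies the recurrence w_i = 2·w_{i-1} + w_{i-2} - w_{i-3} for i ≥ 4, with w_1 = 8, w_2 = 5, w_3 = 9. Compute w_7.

Compute successive terms:
w_4 = 15  w_5 = 34  w_6 = 74  w_7 = 167.

167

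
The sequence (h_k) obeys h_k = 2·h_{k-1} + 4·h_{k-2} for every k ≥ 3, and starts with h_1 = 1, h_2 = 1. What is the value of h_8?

1856

h_3 = 6, h_4 = 16, h_5 = 56, h_6 = 176, h_7 = 576, h_8 = 1856.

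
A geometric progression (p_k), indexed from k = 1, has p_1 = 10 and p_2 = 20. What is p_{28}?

1342177280

Common ratio r = 2.
p_k = 10·2^(k-1).
p_{28} = 10·2^27 = 1342177280.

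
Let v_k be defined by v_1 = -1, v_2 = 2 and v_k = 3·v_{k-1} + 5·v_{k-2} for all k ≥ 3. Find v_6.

197

Iterate the recurrence:
v_3 = 1; v_4 = 13; v_5 = 44; v_6 = 197.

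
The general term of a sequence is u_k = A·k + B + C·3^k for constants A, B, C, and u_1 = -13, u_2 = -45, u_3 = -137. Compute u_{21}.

At k = 1, 2, 3: A + B + 3C = -13; 2A + B + 9C = -45; 3A + B + 27C = -137.
Subtracting the first from the second: A + 6C = -32.
Subtracting the second from the third: A + 18C = -92.
Solving: C = -5, A = -2, then B = 4.
So u_k = -2·k + 4 + (-5)·3^k; at k=21 this is -52301766053.

-52301766053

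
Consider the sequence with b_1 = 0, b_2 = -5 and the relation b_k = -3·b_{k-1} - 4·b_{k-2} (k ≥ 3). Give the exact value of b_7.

-225

Compute successive terms:
b_3 = 15; b_4 = -25; b_5 = 15; b_6 = 55; b_7 = -225.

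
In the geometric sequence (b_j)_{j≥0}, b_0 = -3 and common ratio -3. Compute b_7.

b_j = (-3)·(-3)^(j-0).
b_7 = (-3)·(-3)^7 = 6561.

6561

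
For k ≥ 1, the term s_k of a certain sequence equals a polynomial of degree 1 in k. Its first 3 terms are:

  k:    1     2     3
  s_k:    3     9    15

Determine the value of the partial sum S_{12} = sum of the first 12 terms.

1st diffs: 6, 6 (constant).
So s_k = 6k - 3.
Continuing: …, 21, 27, 33, 39, …, s_{12} = 69.
Summing k = 1..12 (12 terms) gives 432.

432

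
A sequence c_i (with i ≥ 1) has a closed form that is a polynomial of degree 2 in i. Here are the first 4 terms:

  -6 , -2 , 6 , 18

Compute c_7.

1st diffs: 4, 8, 12.
2nd diffs: 4, 4 (constant).
Newton forward-difference form: c_i = -6 + 4·C(i-1,1) + 4·C(i-1,2).
At i = 7: i-1 = 6, so c_7 = -6 + 24 + 60 = 78.

78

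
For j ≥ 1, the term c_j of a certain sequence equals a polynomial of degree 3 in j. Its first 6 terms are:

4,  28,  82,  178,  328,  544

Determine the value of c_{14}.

1st diffs: 24, 54, 96, 150, 216.
2nd diffs: 30, 42, 54, 66.
3rd diffs: 12, 12, 12 (constant).
Newton forward-difference form: c_j = 4 + 24·C(j-1,1) + 30·C(j-1,2) + 12·C(j-1,3).
At j = 14: j-1 = 13, so c_{14} = 4 + 312 + 2340 + 3432 = 6088.

6088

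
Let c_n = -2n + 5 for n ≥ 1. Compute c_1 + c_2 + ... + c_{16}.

Over n = 1..16: Σn = 136.
Total = (-2)·136 + (5)·16 = -192.

-192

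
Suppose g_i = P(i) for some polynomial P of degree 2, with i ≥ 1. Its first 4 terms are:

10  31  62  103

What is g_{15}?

1214

1st diffs: 21, 31, 41.
2nd diffs: 10, 10 (constant).
Newton forward-difference form: g_i = 10 + 21·C(i-1,1) + 10·C(i-1,2).
At i = 15: i-1 = 14, so g_{15} = 10 + 294 + 910 = 1214.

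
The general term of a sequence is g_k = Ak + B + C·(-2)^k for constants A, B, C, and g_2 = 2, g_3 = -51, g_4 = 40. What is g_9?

-2097

Write the equations: 2A + B + 4C = 2; 3A + B - 8C = -51; 4A + B + 16C = 40.
Subtracting the first from the second: A - 12C = -53.
Subtracting the second from the third: A + 24C = 91.
Solving: C = 4, A = -5, then B = -4.
Hence g_9 = -5·9 + (-4) + 4·(-512) = -2097.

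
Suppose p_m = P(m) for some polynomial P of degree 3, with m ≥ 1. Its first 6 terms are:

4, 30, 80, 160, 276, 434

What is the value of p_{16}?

1st diffs: 26, 50, 80, 116, 158.
2nd diffs: 24, 30, 36, 42.
3rd diffs: 6, 6, 6 (constant).
Newton forward-difference form: p_m = 4 + 26·C(m-1,1) + 24·C(m-1,2) + 6·C(m-1,3).
At m = 16: m-1 = 15, so p_{16} = 4 + 390 + 2520 + 2730 = 5644.

5644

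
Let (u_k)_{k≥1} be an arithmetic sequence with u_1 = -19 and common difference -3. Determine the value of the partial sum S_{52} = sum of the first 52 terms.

u_k = -19 + (k - 1)·(-3).
u_{52} = -172; S = 52·(-19 + (-172))/2 = -4966.

-4966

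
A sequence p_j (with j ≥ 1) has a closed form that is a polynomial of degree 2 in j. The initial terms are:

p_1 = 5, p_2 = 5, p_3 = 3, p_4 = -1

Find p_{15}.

1st diffs: 0, -2, -4.
2nd diffs: -2, -2 (constant).
Newton forward-difference form: p_j = 5 + (-2)·C(j-1,2).
At j = 15: j-1 = 14, so p_{15} = 5 - 182 = -177.

-177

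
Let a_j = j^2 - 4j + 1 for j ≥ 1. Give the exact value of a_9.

46

a_9 = 1·9^2 - 4·9 + 1 = 46.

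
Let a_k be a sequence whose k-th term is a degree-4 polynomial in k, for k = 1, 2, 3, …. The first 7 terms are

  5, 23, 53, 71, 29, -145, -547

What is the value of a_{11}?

1st diffs: 18, 30, 18, -42, -174, -402.
2nd diffs: 12, -12, -60, -132, -228.
3rd diffs: -24, -48, -72, -96.
4th diffs: -24, -24, -24 (constant).
So a_k = -k^4 + 6k^3 - 5k^2 + 6k - 1.
Evaluating at k = 11 gives a_{11} = -7195.

-7195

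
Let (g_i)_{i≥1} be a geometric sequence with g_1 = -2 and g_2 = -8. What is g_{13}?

Common ratio r = 4.
g_i = (-2)·4^(i-1).
g_{13} = (-2)·4^12 = -33554432.

-33554432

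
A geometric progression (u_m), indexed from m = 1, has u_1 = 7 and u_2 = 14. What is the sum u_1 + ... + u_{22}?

Common ratio r = 2.
u_m = 7·2^(m-1).
S = 7·(2^22 - 1)/(2 - 1) = 7·(4194304 - 1)/(1) = 29360121.

29360121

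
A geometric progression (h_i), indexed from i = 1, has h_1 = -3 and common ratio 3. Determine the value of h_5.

-243

h_i = (-3)·3^(i-1).
h_5 = (-3)·3^4 = -243.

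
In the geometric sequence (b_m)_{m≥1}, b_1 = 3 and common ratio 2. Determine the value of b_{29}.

b_m = 3·2^(m-1).
b_{29} = 3·2^28 = 805306368.

805306368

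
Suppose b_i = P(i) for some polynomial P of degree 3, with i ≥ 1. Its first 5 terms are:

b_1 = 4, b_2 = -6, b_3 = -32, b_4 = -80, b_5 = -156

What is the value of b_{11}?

-1536

1st diffs: -10, -26, -48, -76.
2nd diffs: -16, -22, -28.
3rd diffs: -6, -6 (constant).
Newton forward-difference form: b_i = 4 + (-10)·C(i-1,1) + (-16)·C(i-1,2) + (-6)·C(i-1,3).
At i = 11: i-1 = 10, so b_{11} = 4 - 100 - 720 - 720 = -1536.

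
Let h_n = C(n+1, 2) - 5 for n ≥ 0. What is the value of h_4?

5

C(5, 2) = 10, so h_4 = 5.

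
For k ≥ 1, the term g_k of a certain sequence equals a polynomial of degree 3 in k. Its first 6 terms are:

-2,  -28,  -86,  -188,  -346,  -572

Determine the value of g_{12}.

-4028

1st diffs: -26, -58, -102, -158, -226.
2nd diffs: -32, -44, -56, -68.
3rd diffs: -12, -12, -12 (constant).
Newton forward-difference form: g_k = -2 + (-26)·C(k-1,1) + (-32)·C(k-1,2) + (-12)·C(k-1,3).
At k = 12: k-1 = 11, so g_{12} = -2 - 286 - 1760 - 1980 = -4028.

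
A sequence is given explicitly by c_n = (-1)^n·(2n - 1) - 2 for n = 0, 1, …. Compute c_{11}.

(-1)^11 = -1; 2n - 1 at n=11 is 21; so c_{11} = -23.

-23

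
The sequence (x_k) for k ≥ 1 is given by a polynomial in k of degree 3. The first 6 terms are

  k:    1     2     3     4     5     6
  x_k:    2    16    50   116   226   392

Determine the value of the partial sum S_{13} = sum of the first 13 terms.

1st diffs: 14, 34, 66, 110, 166.
2nd diffs: 20, 32, 44, 56.
3rd diffs: 12, 12, 12 (constant).
So x_k = 2k^3 - 2k^2 + 6k - 4.
Continuing: …, 626, 940, 1346, 1856, …, x_{13} = 4130.
Summing k = 1..13 (13 terms) gives 15418.

15418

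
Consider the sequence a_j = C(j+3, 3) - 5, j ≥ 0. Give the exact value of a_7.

C(10, 3) = 120, so a_7 = 115.

115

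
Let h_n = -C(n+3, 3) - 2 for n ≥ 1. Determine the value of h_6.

C(9, 3) = 84, so h_6 = -86.

-86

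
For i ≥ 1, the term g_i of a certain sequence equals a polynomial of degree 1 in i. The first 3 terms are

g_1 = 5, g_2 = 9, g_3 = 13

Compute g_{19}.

1st diffs: 4, 4 (constant).
So g_i = 4i + 1.
Evaluating at i = 19 gives g_{19} = 77.

77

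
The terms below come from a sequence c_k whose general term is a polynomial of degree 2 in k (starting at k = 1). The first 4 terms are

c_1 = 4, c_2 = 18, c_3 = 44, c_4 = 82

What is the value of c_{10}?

1st diffs: 14, 26, 38.
2nd diffs: 12, 12 (constant).
Newton forward-difference form: c_k = 4 + 14·C(k-1,1) + 12·C(k-1,2).
At k = 10: k-1 = 9, so c_{10} = 4 + 126 + 432 = 562.

562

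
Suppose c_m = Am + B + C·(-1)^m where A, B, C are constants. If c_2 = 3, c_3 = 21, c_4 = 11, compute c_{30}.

At m = 2, 3, 4: 2A + B + C = 3; 3A + B - C = 21; 4A + B + C = 11.
Subtracting the first from the second: A - 2C = 18.
Subtracting the second from the third: A + 2C = -10.
Solving: C = -7, A = 4, then B = 2.
Hence c_{30} = 4·30 + 2 + (-7)·1 = 115.

115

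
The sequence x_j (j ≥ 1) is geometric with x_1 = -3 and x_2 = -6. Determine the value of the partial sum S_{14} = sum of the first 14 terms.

-49149

Common ratio r = 2.
x_j = (-3)·2^(j-1).
S = (-3)·(2^14 - 1)/(2 - 1) = (-3)·(16384 - 1)/(1) = -49149.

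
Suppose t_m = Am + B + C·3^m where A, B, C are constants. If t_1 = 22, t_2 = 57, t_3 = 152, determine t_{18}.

1937102537

The three given values yield: A + B + 3C = 22; 2A + B + 9C = 57; 3A + B + 27C = 152.
Subtracting the first from the second: A + 6C = 35.
Subtracting the second from the third: A + 18C = 95.
Solving: C = 5, A = 5, then B = 2.
Therefore t_{18} = 90 + 2 + 5·387420489 = 1937102537.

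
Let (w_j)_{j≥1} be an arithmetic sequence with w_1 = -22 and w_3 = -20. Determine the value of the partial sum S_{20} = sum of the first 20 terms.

-250

Common difference d = (-20 - (-22)) / (3 - 1) = 1.
w_j = -22 + (j - 1)·1.
w_{20} = -3; S = 20·(-22 + (-3))/2 = -250.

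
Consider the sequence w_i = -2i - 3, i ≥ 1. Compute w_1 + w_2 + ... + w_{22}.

-572

Over i = 1..22: Σi = 253.
Total = (-2)·253 + (-3)·22 = -572.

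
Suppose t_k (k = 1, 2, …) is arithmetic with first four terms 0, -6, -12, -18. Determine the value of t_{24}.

Common difference d = -6.
t_k = 0 + (k - 1)·(-6).
t_{24} = 0 + 23·(-6) = -138.

-138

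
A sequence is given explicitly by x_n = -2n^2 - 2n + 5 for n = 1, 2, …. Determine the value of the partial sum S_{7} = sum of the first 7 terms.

-301

Over n = 1..7: Σn = 28, Σn² = 140.
Total = (-2)·140 + (-2)·28 + (5)·7 = -301.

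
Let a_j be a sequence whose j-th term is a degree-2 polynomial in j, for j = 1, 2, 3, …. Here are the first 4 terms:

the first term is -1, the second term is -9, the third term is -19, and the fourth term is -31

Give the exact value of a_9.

1st diffs: -8, -10, -12.
2nd diffs: -2, -2 (constant).
Newton forward-difference form: a_j = -1 + (-8)·C(j-1,1) + (-2)·C(j-1,2).
At j = 9: j-1 = 8, so a_9 = -1 - 64 - 56 = -121.

-121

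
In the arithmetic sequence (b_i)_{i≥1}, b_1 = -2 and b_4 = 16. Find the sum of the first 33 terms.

Common difference d = (16 - (-2)) / (4 - 1) = 6.
b_i = -2 + (i - 1)·6.
b_{33} = 190; S = 33·(-2 + 190)/2 = 3102.

3102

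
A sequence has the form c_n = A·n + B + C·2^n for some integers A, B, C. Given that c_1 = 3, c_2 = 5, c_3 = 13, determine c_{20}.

The three given values yield: A + B + 2C = 3; 2A + B + 4C = 5; 3A + B + 8C = 13.
Subtracting the first from the second: A + 2C = 2.
Subtracting the second from the third: A + 4C = 8.
Solving: C = 3, A = -4, then B = 1.
So c_n = -4·n + 1 + 3·2^n; at n=20 this is 3145649.

3145649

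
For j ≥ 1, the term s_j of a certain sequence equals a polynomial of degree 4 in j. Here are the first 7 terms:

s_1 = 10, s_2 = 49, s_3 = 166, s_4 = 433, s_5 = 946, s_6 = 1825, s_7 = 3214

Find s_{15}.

1st diffs: 39, 117, 267, 513, 879, 1389.
2nd diffs: 78, 150, 246, 366, 510.
3rd diffs: 72, 96, 120, 144.
4th diffs: 24, 24, 24 (constant).
Newton forward-difference form: s_j = 10 + 39·C(j-1,1) + 78·C(j-1,2) + 72·C(j-1,3) + 24·C(j-1,4).
At j = 15: j-1 = 14, so s_{15} = 10 + 546 + 7098 + 26208 + 24024 = 57886.

57886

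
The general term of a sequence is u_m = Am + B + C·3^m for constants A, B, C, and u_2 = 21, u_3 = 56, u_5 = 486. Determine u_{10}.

The three given values yield: 2A + B + 9C = 21; 3A + B + 27C = 56; 5A + B + 243C = 486.
Subtracting the first from the second: A + 18C = 35.
Subtracting the second from the third: 2A + 216C = 430.
Solving: C = 2, A = -1, then B = 5.
Hence u_{10} = -1·10 + 5 + 2·59049 = 118093.

118093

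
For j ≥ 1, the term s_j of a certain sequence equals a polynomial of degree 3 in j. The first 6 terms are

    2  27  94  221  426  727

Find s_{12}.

1st diffs: 25, 67, 127, 205, 301.
2nd diffs: 42, 60, 78, 96.
3rd diffs: 18, 18, 18 (constant).
Newton forward-difference form: s_j = 2 + 25·C(j-1,1) + 42·C(j-1,2) + 18·C(j-1,3).
At j = 12: j-1 = 11, so s_{12} = 2 + 275 + 2310 + 2970 = 5557.

5557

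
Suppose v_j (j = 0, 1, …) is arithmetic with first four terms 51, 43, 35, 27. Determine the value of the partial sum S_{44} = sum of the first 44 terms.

-5324

Common difference d = -8.
v_j = 51 + (j - 0)·(-8).
v_{43} = -293; S = 44·(51 + (-293))/2 = -5324.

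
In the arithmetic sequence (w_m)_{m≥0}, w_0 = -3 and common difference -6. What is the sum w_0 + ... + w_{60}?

w_m = -3 + (m - 0)·(-6).
w_{60} = -363; S = 61·(-3 + (-363))/2 = -11163.

-11163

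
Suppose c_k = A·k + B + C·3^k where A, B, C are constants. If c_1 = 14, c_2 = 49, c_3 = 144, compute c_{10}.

295289

The three given values yield: A + B + 3C = 14; 2A + B + 9C = 49; 3A + B + 27C = 144.
Subtracting the first from the second: A + 6C = 35.
Subtracting the second from the third: A + 18C = 95.
Solving: C = 5, A = 5, then B = -6.
Therefore c_{10} = 50 + (-6) + 5·59049 = 295289.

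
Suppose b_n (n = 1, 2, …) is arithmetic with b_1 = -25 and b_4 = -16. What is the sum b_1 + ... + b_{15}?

Common difference d = (-16 - (-25)) / (4 - 1) = 3.
b_n = -25 + (n - 1)·3.
b_{15} = 17; S = 15·(-25 + 17)/2 = -60.

-60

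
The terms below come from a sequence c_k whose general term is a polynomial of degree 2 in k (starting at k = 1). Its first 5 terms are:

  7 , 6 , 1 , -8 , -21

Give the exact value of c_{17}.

-489

1st diffs: -1, -5, -9, -13.
2nd diffs: -4, -4, -4 (constant).
Newton forward-difference form: c_k = 7 + (-1)·C(k-1,1) + (-4)·C(k-1,2).
At k = 17: k-1 = 16, so c_{17} = 7 - 16 - 480 = -489.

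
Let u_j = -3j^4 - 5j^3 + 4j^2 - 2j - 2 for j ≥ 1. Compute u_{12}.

-70298

u_{12} = -3·12^4 - 5·12^3 + 4·12^2 - 2·12 - 2 = -70298.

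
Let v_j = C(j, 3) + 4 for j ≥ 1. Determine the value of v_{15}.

459

C(15, 3) = 455, so v_{15} = 459.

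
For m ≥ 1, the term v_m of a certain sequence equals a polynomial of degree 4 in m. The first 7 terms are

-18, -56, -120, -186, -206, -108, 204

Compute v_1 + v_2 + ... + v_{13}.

1st diffs: -38, -64, -66, -20, 98, 312.
2nd diffs: -26, -2, 46, 118, 214.
3rd diffs: 24, 48, 72, 96.
4th diffs: 24, 24, 24 (constant).
So v_m = m^4 - 6m^3 - 2m^2 - 5m - 6.
Continuing: …, 850, 1974, 3744, 6352, …, v_{13} = 14970.
Summing m = 1..13 (13 terms) gives 37414.

37414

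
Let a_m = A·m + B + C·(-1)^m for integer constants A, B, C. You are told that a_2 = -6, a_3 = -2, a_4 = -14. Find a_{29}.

-106

Write the equations: 2A + B + C = -6; 3A + B - C = -2; 4A + B + C = -14.
Subtracting the first from the second: A - 2C = 4.
Subtracting the second from the third: A + 2C = -12.
Solving: C = -4, A = -4, then B = 6.
Hence a_{29} = -4·29 + 6 + (-4)·(-1) = -106.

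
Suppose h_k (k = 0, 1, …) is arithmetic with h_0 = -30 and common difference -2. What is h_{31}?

h_k = -30 + (k - 0)·(-2).
h_{31} = -30 + 31·(-2) = -92.

-92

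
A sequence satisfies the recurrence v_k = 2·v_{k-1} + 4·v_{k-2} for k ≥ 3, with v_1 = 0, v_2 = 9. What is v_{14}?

Iterate the recurrence:
v_3 = 18;  v_4 = 72;  v_5 = 216;  …;  v_{11} = 253440;  v_{12} = 820224;  v_{13} = 2654208;  v_{14} = 8589312.

8589312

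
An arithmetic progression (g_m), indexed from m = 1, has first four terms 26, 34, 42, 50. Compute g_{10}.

Common difference d = 8.
g_m = 26 + (m - 1)·8.
g_{10} = 26 + 9·8 = 98.

98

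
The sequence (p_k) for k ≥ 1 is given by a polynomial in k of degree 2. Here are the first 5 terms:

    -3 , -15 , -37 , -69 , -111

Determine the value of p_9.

-379

1st diffs: -12, -22, -32, -42.
2nd diffs: -10, -10, -10 (constant).
Newton forward-difference form: p_k = -3 + (-12)·C(k-1,1) + (-10)·C(k-1,2).
At k = 9: k-1 = 8, so p_9 = -3 - 96 - 280 = -379.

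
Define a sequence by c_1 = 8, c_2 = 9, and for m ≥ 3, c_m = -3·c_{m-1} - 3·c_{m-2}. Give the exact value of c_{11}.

Compute successive terms:
c_3 = -51; c_4 = 126; c_5 = -225; c_6 = 297; c_7 = -216; c_8 = -243; c_9 = 1377; c_{10} = -3402; c_{11} = 6075.

6075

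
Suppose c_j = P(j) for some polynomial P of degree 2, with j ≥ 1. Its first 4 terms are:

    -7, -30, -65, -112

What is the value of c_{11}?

-777

1st diffs: -23, -35, -47.
2nd diffs: -12, -12 (constant).
Newton forward-difference form: c_j = -7 + (-23)·C(j-1,1) + (-12)·C(j-1,2).
At j = 11: j-1 = 10, so c_{11} = -7 - 230 - 540 = -777.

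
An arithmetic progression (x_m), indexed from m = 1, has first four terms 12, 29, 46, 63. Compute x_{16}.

267

Common difference d = 17.
x_m = 12 + (m - 1)·17.
x_{16} = 12 + 15·17 = 267.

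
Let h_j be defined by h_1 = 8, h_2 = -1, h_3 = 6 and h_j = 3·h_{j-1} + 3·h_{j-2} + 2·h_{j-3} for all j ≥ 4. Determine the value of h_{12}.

Compute successive terms:
h_4 = 31; h_5 = 109; h_6 = 432; h_7 = 1685; h_8 = 6569; h_9 = 25626; h_{10} = 99955; h_{11} = 389881; h_{12} = 1520760.

1520760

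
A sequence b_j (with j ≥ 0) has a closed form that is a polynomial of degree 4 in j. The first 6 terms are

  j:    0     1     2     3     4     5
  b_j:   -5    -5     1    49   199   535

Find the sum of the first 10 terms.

14278

1st diffs: 0, 6, 48, 150, 336.
2nd diffs: 6, 42, 102, 186.
3rd diffs: 36, 60, 84.
4th diffs: 24, 24 (constant).
Newton forward-difference form: b_j = -5 + 6·C(j,2) + 36·C(j,3) + 24·C(j,4).
Continuing: 1165, 2221, 3859, 6259.
Summing j = 0..9 (10 terms) gives 14278.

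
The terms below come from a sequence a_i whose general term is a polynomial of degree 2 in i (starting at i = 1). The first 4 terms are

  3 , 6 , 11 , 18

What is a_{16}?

1st diffs: 3, 5, 7.
2nd diffs: 2, 2 (constant).
So a_i = i^2 + 2.
Evaluating at i = 16 gives a_{16} = 258.

258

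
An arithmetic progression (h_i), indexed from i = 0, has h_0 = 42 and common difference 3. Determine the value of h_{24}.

h_i = 42 + (i - 0)·3.
h_{24} = 42 + 24·3 = 114.

114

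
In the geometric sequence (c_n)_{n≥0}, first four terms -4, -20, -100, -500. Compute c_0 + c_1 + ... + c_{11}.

-244140624

Common ratio r = 5.
c_n = (-4)·5^(n-0).
S = (-4)·(5^12 - 1)/(5 - 1) = (-4)·(244140625 - 1)/(4) = -244140624.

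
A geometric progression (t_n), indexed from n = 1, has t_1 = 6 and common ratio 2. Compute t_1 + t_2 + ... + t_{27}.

805306362

t_n = 6·2^(n-1).
S = 6·(2^27 - 1)/(2 - 1) = 6·(134217728 - 1)/(1) = 805306362.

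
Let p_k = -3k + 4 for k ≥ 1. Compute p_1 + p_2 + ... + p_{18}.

-441

Over k = 1..18: Σk = 171.
Total = (-3)·171 + (4)·18 = -441.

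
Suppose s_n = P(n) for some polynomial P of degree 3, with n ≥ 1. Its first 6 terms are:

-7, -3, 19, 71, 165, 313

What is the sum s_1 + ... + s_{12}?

10080

1st diffs: 4, 22, 52, 94, 148.
2nd diffs: 18, 30, 42, 54.
3rd diffs: 12, 12, 12 (constant).
So s_n = 2n^3 - 3n^2 - n - 5.
Continuing: …, 527, 819, 1201, 1685, …, s_{12} = 3007.
Summing n = 1..12 (12 terms) gives 10080.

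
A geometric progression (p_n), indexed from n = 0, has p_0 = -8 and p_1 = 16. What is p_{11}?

16384

Common ratio r = -2.
p_n = (-8)·(-2)^(n-0).
p_{11} = (-8)·(-2)^11 = 16384.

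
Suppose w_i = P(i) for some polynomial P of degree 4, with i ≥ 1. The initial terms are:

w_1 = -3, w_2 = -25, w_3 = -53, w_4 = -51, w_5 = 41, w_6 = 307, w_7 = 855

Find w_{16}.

48177

1st diffs: -22, -28, 2, 92, 266, 548.
2nd diffs: -6, 30, 90, 174, 282.
3rd diffs: 36, 60, 84, 108.
4th diffs: 24, 24, 24 (constant).
So w_i = i^4 - 4i^3 - 4i^2 + 3i + 1.
Evaluating at i = 16 gives w_{16} = 48177.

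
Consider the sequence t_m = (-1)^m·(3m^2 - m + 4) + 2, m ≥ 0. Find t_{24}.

1710

(-1)^24 = 1; 3m^2 - m + 4 at m=24 is 1708; so t_{24} = 1710.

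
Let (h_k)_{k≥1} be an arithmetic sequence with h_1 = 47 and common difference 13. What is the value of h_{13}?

203

h_k = 47 + (k - 1)·13.
h_{13} = 47 + 12·13 = 203.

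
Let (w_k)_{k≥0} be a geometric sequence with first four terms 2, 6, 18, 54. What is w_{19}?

2324522934

Common ratio r = 3.
w_k = 2·3^(k-0).
w_{19} = 2·3^19 = 2324522934.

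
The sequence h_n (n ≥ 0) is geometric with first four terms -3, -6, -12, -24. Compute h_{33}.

Common ratio r = 2.
h_n = (-3)·2^(n-0).
h_{33} = (-3)·2^33 = -25769803776.

-25769803776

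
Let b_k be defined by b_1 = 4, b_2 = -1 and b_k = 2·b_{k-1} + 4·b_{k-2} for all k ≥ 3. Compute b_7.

Iterate the recurrence:
b_3 = 14, b_4 = 24, b_5 = 104, b_6 = 304, b_7 = 1024.

1024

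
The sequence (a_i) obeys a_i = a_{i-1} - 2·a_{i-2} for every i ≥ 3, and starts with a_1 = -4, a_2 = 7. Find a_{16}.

Step forward from the initial values:
a_3 = 15, a_4 = 1, a_5 = -29, …, a_{13} = 499, a_{14} = 353, a_{15} = -645, a_{16} = -1351.

-1351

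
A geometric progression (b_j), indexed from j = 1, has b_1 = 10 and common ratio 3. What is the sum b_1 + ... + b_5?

b_j = 10·3^(j-1).
S = 10·(3^5 - 1)/(3 - 1) = 10·(243 - 1)/(2) = 1210.

1210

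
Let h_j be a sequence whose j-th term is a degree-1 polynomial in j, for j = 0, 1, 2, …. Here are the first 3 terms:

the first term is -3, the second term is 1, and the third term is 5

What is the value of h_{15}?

1st diffs: 4, 4 (constant).
So h_j = 4j - 3.
Evaluating at j = 15 gives h_{15} = 57.

57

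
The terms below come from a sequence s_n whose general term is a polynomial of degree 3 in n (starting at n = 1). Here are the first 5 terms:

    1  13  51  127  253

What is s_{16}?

1st diffs: 12, 38, 76, 126.
2nd diffs: 26, 38, 50.
3rd diffs: 12, 12 (constant).
Newton forward-difference form: s_n = 1 + 12·C(n-1,1) + 26·C(n-1,2) + 12·C(n-1,3).
At n = 16: n-1 = 15, so s_{16} = 1 + 180 + 2730 + 5460 = 8371.

8371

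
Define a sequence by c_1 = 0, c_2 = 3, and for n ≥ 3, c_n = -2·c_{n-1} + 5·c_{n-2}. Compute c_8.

Compute successive terms:
c_3 = -6  c_4 = 27  c_5 = -84  c_6 = 303  c_7 = -1026  c_8 = 3567.

3567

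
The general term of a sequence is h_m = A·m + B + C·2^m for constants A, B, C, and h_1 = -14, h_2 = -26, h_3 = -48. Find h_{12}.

Write the equations: A + B + 2C = -14; 2A + B + 4C = -26; 3A + B + 8C = -48.
Subtracting the first from the second: A + 2C = -12.
Subtracting the second from the third: A + 4C = -22.
Solving: C = -5, A = -2, then B = -2.
Hence h_{12} = -2·12 + (-2) + (-5)·4096 = -20506.

-20506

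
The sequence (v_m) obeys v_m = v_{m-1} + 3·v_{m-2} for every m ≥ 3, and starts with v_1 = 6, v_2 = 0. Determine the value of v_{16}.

588402

v_3 = 18; v_4 = 18; v_5 = 72; …; v_{13} = 48294; v_{14} = 110880; v_{15} = 255762; v_{16} = 588402.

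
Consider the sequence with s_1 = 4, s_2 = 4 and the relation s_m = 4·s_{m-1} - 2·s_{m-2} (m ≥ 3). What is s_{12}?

s_3 = 8; s_4 = 24; s_5 = 80; s_6 = 272; s_7 = 928; s_8 = 3168; s_9 = 10816; s_{10} = 36928; s_{11} = 126080; s_{12} = 430464.

430464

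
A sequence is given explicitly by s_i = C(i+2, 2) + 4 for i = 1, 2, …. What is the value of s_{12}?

C(14, 2) = 91, so s_{12} = 95.

95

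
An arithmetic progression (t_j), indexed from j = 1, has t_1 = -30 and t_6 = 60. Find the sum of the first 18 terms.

2214

Common difference d = (60 - (-30)) / (6 - 1) = 18.
t_j = -30 + (j - 1)·18.
t_{18} = 276; S = 18·(-30 + 276)/2 = 2214.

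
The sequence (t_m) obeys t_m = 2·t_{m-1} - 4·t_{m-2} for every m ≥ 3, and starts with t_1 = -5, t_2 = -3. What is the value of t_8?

-192

t_3 = 14  t_4 = 40  t_5 = 24  t_6 = -112  t_7 = -320  t_8 = -192.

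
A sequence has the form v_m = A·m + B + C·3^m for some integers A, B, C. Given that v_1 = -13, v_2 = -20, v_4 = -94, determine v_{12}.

At m = 1, 2, 4: A + B + 3C = -13; 2A + B + 9C = -20; 4A + B + 81C = -94.
Subtracting the first from the second: A + 6C = -7.
Subtracting the second from the third: 2A + 72C = -74.
Solving: C = -1, A = -1, then B = -9.
So v_m = -1·m + (-9) + (-1)·3^m; at m=12 this is -531462.

-531462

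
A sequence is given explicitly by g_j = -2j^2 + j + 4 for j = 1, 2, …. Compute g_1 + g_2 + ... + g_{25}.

-10625

Over j = 1..25: Σj = 325, Σj² = 5525.
Total = (-2)·5525 + (1)·325 + (4)·25 = -10625.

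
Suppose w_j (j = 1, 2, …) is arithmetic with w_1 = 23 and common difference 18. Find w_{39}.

w_j = 23 + (j - 1)·18.
w_{39} = 23 + 38·18 = 707.

707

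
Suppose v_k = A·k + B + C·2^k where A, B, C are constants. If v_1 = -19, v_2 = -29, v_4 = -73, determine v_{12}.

Plug in k = 1, 2, 4: A + B + 2C = -19; 2A + B + 4C = -29; 4A + B + 16C = -73.
Subtracting the first from the second: A + 2C = -10.
Subtracting the second from the third: 2A + 12C = -44.
Solving: C = -3, A = -4, then B = -9.
Therefore v_{12} = -48 + (-9) + (-3)·4096 = -12345.

-12345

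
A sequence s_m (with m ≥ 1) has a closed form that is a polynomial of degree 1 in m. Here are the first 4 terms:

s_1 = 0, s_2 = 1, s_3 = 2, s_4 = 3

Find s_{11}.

1st diffs: 1, 1, 1 (constant).
So s_m = m - 1.
Evaluating at m = 11 gives s_{11} = 10.

10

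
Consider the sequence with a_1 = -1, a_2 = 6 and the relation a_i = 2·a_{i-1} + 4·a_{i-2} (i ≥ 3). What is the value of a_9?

12800

Step forward from the initial values:
a_3 = 8  a_4 = 40  a_5 = 112  a_6 = 384  a_7 = 1216  a_8 = 3968  a_9 = 12800.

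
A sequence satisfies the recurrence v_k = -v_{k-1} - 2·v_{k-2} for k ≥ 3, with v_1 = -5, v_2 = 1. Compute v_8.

-43

Compute successive terms:
v_3 = 9  v_4 = -11  v_5 = -7  v_6 = 29  v_7 = -15  v_8 = -43.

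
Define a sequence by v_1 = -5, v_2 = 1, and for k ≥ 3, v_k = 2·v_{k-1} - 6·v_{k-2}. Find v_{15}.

1001984

v_3 = 32;  v_4 = 58;  v_5 = -76;  …;  v_{12} = -90464;  v_{13} = 41792;  v_{14} = 626368;  v_{15} = 1001984.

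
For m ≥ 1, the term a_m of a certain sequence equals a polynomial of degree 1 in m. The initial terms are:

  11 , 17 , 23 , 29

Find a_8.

1st diffs: 6, 6, 6 (constant).
So a_m = 6m + 5.
Evaluating at m = 8 gives a_8 = 53.

53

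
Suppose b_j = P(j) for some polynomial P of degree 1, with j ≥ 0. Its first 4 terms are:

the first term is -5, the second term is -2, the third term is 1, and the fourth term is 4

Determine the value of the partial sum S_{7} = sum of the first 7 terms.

1st diffs: 3, 3, 3 (constant).
So b_j = 3j - 5.
Continuing: 7, 10, 13.
Summing j = 0..6 (7 terms) gives 28.

28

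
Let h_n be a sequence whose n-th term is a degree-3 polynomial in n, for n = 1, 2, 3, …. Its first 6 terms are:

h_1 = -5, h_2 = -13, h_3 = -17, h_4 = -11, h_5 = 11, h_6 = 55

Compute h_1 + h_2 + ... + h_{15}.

1st diffs: -8, -4, 6, 22, 44.
2nd diffs: 4, 10, 16, 22.
3rd diffs: 6, 6, 6 (constant).
So h_n = n^3 - 4n^2 - 3n + 1.
Continuing: …, 127, 233, 379, 571, …, h_{15} = 2431.
Summing n = 1..15 (15 terms) gives 9095.

9095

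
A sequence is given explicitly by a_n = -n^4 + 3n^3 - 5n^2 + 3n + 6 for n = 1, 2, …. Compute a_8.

a_8 = -1·8^4 + 3·8^3 - 5·8^2 + 3·8 + 6 = -2850.

-2850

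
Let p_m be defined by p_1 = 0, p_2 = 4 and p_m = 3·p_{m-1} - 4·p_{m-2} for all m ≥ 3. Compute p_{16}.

-97900

Iterate the recurrence:
p_3 = 12; p_4 = 20; p_5 = 12; …; p_{13} = 8460; p_{14} = 724; p_{15} = -31668; p_{16} = -97900.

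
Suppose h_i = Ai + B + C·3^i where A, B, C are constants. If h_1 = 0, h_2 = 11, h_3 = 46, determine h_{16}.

The three given values yield: A + B + 3C = 0; 2A + B + 9C = 11; 3A + B + 27C = 46.
Subtracting the first from the second: A + 6C = 11.
Subtracting the second from the third: A + 18C = 35.
Solving: C = 2, A = -1, then B = -5.
Therefore h_{16} = -16 + (-5) + 2·43046721 = 86093421.

86093421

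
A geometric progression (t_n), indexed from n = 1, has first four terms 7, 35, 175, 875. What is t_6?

Common ratio r = 5.
t_n = 7·5^(n-1).
t_6 = 7·5^5 = 21875.

21875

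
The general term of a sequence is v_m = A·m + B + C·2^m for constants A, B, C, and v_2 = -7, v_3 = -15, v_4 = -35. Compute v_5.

At m = 2, 3, 4: 2A + B + 4C = -7; 3A + B + 8C = -15; 4A + B + 16C = -35.
Subtracting the first from the second: A + 4C = -8.
Subtracting the second from the third: A + 8C = -20.
Solving: C = -3, A = 4, then B = -3.
Hence v_5 = 4·5 + (-3) + (-3)·32 = -79.

-79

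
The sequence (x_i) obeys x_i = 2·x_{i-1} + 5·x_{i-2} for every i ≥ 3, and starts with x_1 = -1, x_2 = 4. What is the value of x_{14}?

Step forward from the initial values:
x_3 = 3, x_4 = 26, x_5 = 67, …, x_{11} = 124123, x_{12} = 428466, x_{13} = 1477547, x_{14} = 5097424.

5097424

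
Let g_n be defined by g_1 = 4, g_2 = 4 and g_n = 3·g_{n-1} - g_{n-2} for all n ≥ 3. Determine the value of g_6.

136

Iterate the recurrence:
g_3 = 8, g_4 = 20, g_5 = 52, g_6 = 136.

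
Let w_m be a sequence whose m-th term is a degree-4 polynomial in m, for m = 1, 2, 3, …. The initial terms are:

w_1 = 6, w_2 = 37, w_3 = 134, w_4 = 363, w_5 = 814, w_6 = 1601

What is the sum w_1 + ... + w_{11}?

1st diffs: 31, 97, 229, 451, 787.
2nd diffs: 66, 132, 222, 336.
3rd diffs: 66, 90, 114.
4th diffs: 24, 24 (constant).
So w_m = m^4 + m^3 + 2m^2 + 3m - 1.
Continuing: …, 2862, 4759, 7478, 11229, …, w_{11} = 16246.
Summing m = 1..11 (11 terms) gives 45529.

45529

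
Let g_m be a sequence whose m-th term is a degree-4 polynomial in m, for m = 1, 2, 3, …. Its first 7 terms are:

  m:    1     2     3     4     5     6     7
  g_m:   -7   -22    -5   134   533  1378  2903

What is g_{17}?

141353

1st diffs: -15, 17, 139, 399, 845, 1525.
2nd diffs: 32, 122, 260, 446, 680.
3rd diffs: 90, 138, 186, 234.
4th diffs: 48, 48, 48 (constant).
Newton forward-difference form: g_m = -7 + (-15)·C(m-1,1) + 32·C(m-1,2) + 90·C(m-1,3) + 48·C(m-1,4).
At m = 17: m-1 = 16, so g_{17} = -7 - 240 + 3840 + 50400 + 87360 = 141353.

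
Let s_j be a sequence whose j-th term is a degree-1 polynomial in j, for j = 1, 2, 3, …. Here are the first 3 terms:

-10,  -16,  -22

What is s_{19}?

1st diffs: -6, -6 (constant).
So s_j = -6j - 4.
Evaluating at j = 19 gives s_{19} = -118.

-118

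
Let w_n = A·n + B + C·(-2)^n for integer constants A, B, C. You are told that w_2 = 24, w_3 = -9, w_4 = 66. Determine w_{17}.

Write the equations: 2A + B + 4C = 24; 3A + B - 8C = -9; 4A + B + 16C = 66.
Subtracting the first from the second: A - 12C = -33.
Subtracting the second from the third: A + 24C = 75.
Solving: C = 3, A = 3, then B = 6.
So w_n = 3·n + 6 + 3·(-2)^n; at n=17 this is -393159.

-393159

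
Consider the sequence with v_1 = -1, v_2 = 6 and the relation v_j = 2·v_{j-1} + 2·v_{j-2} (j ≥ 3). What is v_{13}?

Iterate the recurrence:
v_3 = 10, v_4 = 32, v_5 = 84, …, v_{10} = 12896, v_{11} = 35232, v_{12} = 96256, v_{13} = 262976.

262976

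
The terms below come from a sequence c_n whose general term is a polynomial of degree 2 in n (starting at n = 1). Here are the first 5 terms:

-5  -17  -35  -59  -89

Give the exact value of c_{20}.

1st diffs: -12, -18, -24, -30.
2nd diffs: -6, -6, -6 (constant).
Newton forward-difference form: c_n = -5 + (-12)·C(n-1,1) + (-6)·C(n-1,2).
At n = 20: n-1 = 19, so c_{20} = -5 - 228 - 1026 = -1259.

-1259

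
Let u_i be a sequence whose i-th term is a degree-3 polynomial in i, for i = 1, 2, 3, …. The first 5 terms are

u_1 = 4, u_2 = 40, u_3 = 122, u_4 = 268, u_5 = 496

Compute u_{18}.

1st diffs: 36, 82, 146, 228.
2nd diffs: 46, 64, 82.
3rd diffs: 18, 18 (constant).
So u_i = 3i^3 + 5i^2 - 4.
Evaluating at i = 18 gives u_{18} = 19112.

19112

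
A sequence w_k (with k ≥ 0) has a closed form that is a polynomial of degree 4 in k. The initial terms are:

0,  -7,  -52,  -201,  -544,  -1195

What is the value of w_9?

-9999

1st diffs: -7, -45, -149, -343, -651.
2nd diffs: -38, -104, -194, -308.
3rd diffs: -66, -90, -114.
4th diffs: -24, -24 (constant).
Newton forward-difference form: w_k = (-7)·C(k,1) + (-38)·C(k,2) + (-66)·C(k,3) + (-24)·C(k,4).
At k = 9: k = 9, so w_9 = -63 - 1368 - 5544 - 3024 = -9999.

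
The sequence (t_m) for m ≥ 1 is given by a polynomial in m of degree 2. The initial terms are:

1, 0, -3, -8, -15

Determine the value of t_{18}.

1st diffs: -1, -3, -5, -7.
2nd diffs: -2, -2, -2 (constant).
Newton forward-difference form: t_m = 1 + (-1)·C(m-1,1) + (-2)·C(m-1,2).
At m = 18: m-1 = 17, so t_{18} = 1 - 17 - 272 = -288.

-288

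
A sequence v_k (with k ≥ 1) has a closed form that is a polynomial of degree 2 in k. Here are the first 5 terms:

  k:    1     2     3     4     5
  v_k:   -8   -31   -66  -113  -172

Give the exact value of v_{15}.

1st diffs: -23, -35, -47, -59.
2nd diffs: -12, -12, -12 (constant).
Newton forward-difference form: v_k = -8 + (-23)·C(k-1,1) + (-12)·C(k-1,2).
At k = 15: k-1 = 14, so v_{15} = -8 - 322 - 1092 = -1422.

-1422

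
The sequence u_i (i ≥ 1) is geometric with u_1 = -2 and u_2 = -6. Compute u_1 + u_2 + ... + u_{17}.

-129140162

Common ratio r = 3.
u_i = (-2)·3^(i-1).
S = (-2)·(3^17 - 1)/(3 - 1) = (-2)·(129140163 - 1)/(2) = -129140162.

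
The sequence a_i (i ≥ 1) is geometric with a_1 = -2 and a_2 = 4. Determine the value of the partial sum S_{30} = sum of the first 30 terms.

715827882

Common ratio r = -2.
a_i = (-2)·(-2)^(i-1).
S = (-2)·((-2)^30 - 1)/(-2 - 1) = (-2)·(1073741824 - 1)/(-3) = 715827882.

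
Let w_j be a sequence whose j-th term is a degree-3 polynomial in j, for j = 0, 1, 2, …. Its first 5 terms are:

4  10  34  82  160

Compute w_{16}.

1st diffs: 6, 24, 48, 78.
2nd diffs: 18, 24, 30.
3rd diffs: 6, 6 (constant).
So w_j = j^3 + 6j^2 - j + 4.
Evaluating at j = 16 gives w_{16} = 5620.

5620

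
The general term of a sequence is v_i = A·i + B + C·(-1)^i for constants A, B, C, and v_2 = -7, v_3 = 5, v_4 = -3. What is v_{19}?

Plug in i = 2, 3, 4: 2A + B + C = -7; 3A + B - C = 5; 4A + B + C = -3.
Subtracting the first from the second: A - 2C = 12.
Subtracting the second from the third: A + 2C = -8.
Solving: C = -5, A = 2, then B = -6.
Hence v_{19} = 2·19 + (-6) + (-5)·(-1) = 37.

37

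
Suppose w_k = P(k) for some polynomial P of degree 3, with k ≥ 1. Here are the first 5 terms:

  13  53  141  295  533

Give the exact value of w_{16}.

13843

1st diffs: 40, 88, 154, 238.
2nd diffs: 48, 66, 84.
3rd diffs: 18, 18 (constant).
Newton forward-difference form: w_k = 13 + 40·C(k-1,1) + 48·C(k-1,2) + 18·C(k-1,3).
At k = 16: k-1 = 15, so w_{16} = 13 + 600 + 5040 + 8190 = 13843.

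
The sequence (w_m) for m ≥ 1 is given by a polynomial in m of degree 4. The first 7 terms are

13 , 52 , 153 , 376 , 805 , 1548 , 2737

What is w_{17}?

85357

1st diffs: 39, 101, 223, 429, 743, 1189.
2nd diffs: 62, 122, 206, 314, 446.
3rd diffs: 60, 84, 108, 132.
4th diffs: 24, 24, 24 (constant).
So w_m = m^4 + 6m^2 + 6m.
Evaluating at m = 17 gives w_{17} = 85357.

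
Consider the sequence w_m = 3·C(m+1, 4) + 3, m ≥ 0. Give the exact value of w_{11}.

1488

C(12, 4) = 495, so w_{11} = 1488.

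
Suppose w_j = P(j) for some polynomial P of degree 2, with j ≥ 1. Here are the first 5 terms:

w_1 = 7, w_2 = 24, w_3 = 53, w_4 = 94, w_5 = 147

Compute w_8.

378

1st diffs: 17, 29, 41, 53.
2nd diffs: 12, 12, 12 (constant).
Newton forward-difference form: w_j = 7 + 17·C(j-1,1) + 12·C(j-1,2).
At j = 8: j-1 = 7, so w_8 = 7 + 119 + 252 = 378.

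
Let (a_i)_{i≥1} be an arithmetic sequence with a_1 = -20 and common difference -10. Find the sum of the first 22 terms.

-2750

a_i = -20 + (i - 1)·(-10).
a_{22} = -230; S = 22·(-20 + (-230))/2 = -2750.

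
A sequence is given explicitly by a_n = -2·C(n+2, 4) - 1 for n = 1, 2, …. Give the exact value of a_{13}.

C(15, 4) = 1365, so a_{13} = -2731.

-2731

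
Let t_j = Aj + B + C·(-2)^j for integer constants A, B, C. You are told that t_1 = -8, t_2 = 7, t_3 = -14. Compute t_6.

Write the equations: A + B - 2C = -8; 2A + B + 4C = 7; 3A + B - 8C = -14.
Subtracting the first from the second: A + 6C = 15.
Subtracting the second from the third: A - 12C = -21.
Solving: C = 2, A = 3, then B = -7.
So t_j = 3·j + (-7) + 2·(-2)^j; at j=6 this is 139.

139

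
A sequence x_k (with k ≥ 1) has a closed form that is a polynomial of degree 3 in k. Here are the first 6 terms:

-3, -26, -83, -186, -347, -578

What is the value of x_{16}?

-9378

1st diffs: -23, -57, -103, -161, -231.
2nd diffs: -34, -46, -58, -70.
3rd diffs: -12, -12, -12 (constant).
Newton forward-difference form: x_k = -3 + (-23)·C(k-1,1) + (-34)·C(k-1,2) + (-12)·C(k-1,3).
At k = 16: k-1 = 15, so x_{16} = -3 - 345 - 3570 - 5460 = -9378.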